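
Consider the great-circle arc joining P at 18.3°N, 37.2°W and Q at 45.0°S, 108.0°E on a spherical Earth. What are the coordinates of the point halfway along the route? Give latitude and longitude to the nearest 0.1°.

Write both endpoints as unit vectors p₁, p₂ with components (cos φ cos λ, cos φ sin λ, sin φ).
The central angle between the endpoints is δ = arccos(p₁·p₂) ≈ 2.455 rad (140.7°).
Interpolate at f = 1/2 with slerp weights a = sin((1−f)δ)/sin δ ≈ 1.485, b = sin(fδ)/sin δ ≈ 1.485.
p = a·p₁ + b·p₂ ≈ (0.799, 0.146, -0.584); φ = arcsin(p_z) ≈ -35.72°, λ = atan2(p_y, p_x) ≈ 10.38°.

≈ 35.7°S, 10.4°E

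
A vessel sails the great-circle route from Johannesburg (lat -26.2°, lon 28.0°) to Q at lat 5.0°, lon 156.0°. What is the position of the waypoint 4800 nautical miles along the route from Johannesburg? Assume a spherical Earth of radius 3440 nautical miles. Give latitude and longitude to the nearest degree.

≈ lat -17°, lon 115°

Write both endpoints as unit vectors p₁, p₂ with components (cos φ cos λ, cos φ sin λ, sin φ).
The central angle between the endpoints is δ = arccos(p₁·p₂) ≈ 2.200 rad (126.1°). The total great-circle distance is δ·R ≈ 2.200 × 3440 ≈ 7569 nmi, so the target fraction is f = 4800/7569 ≈ 0.634.
Interpolate at f ≈ 0.634 with slerp weights a = sin((1−f)δ)/sin δ ≈ 0.892, b = sin(fδ)/sin δ ≈ 1.218.
p = a·p₁ + b·p₂ ≈ (-0.402, 0.869, -0.288); φ = arcsin(p_z) ≈ -16.71°, λ = atan2(p_y, p_x) ≈ 114.83°.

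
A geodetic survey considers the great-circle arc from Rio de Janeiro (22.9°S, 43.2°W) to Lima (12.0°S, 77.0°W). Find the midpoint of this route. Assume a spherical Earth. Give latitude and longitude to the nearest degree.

From cos δ = sin φ₁ sin φ₂ + cos φ₁ cos φ₂ cos Δλ, the central angle is δ ≈ 0.592 rad (33.9°).
Interpolate at f = 1/2 with slerp weights a = sin((1−f)δ)/sin δ ≈ 0.523, b = sin(fδ)/sin δ ≈ 0.523.
p = a·p₁ + b·p₂ ≈ (0.466, -0.828, -0.312); φ = arcsin(p_z) ≈ -18.19°, λ = atan2(p_y, p_x) ≈ -60.62°.

≈ 18°S, 61°W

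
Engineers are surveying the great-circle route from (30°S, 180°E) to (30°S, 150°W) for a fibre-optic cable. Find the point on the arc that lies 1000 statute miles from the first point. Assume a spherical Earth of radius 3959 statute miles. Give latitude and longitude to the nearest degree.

≈ (31°S, 163°W)

Convert each endpoint to a unit vector on the sphere (x = cos φ cos λ, y = cos φ sin λ, z = sin φ).
The central angle between the endpoints is δ = arccos(p₁·p₂) ≈ 0.452 rad (25.9°). The total great-circle distance is δ·R ≈ 0.452 × 3959 ≈ 1790 mi, so the target fraction is f = 1000/1790 ≈ 0.559.
Interpolate at f ≈ 0.559 with slerp weights a = sin((1−f)δ)/sin δ ≈ 0.454, b = sin(fδ)/sin δ ≈ 0.572.
p = a·p₁ + b·p₂ ≈ (-0.822, -0.248, -0.513); φ = arcsin(p_z) ≈ -30.86°, λ = atan2(p_y, p_x) ≈ -163.23°.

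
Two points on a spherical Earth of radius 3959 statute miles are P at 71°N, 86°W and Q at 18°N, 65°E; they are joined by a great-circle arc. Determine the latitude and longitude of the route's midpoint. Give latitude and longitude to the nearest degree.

From cos δ = sin φ₁ sin φ₂ + cos φ₁ cos φ₂ cos Δλ, the central angle is δ ≈ 1.549 rad (88.8°).
Interpolate at f = 1/2 with slerp weights a = sin((1−f)δ)/sin δ ≈ 0.700, b = sin(fδ)/sin δ ≈ 0.700.
p = a·p₁ + b·p₂ ≈ (0.297, 0.376, 0.878); φ = arcsin(p_z) ≈ 61.37°, λ = atan2(p_y, p_x) ≈ 51.67°.

≈ 61°N, 52°E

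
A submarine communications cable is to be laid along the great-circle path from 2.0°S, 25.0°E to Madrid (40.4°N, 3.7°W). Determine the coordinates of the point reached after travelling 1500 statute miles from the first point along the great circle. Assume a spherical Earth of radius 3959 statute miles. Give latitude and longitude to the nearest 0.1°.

≈ 17.0°N, 14.3°E

From cos δ = sin φ₁ sin φ₂ + cos φ₁ cos φ₂ cos Δλ, the central angle is δ ≈ 0.870 rad (49.8°). The total great-circle distance is δ·R ≈ 0.870 × 3959 ≈ 3444 mi, so the target fraction is f = 1500/3444 ≈ 0.436.
Interpolate at f ≈ 0.436 with slerp weights a = sin((1−f)δ)/sin δ ≈ 0.617, b = sin(fδ)/sin δ ≈ 0.484.
p = a·p₁ + b·p₂ ≈ (0.927, 0.237, 0.292); φ = arcsin(p_z) ≈ 16.99°, λ = atan2(p_y, p_x) ≈ 14.33°.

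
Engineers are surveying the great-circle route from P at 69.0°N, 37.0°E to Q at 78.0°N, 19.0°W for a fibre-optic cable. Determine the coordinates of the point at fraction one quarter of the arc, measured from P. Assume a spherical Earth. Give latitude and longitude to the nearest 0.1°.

From cos δ = sin φ₁ sin φ₂ + cos φ₁ cos φ₂ cos Δλ, the central angle is δ ≈ 0.302 rad (17.3°).
Interpolate at f = 1/4 with slerp weights a = sin((1−f)δ)/sin δ ≈ 0.755, b = sin(fδ)/sin δ ≈ 0.254.
p = a·p₁ + b·p₂ ≈ (0.266, 0.146, 0.953); φ = arcsin(p_z) ≈ 72.35°, λ = atan2(p_y, p_x) ≈ 28.71°.

≈ 72.3°N, 28.7°E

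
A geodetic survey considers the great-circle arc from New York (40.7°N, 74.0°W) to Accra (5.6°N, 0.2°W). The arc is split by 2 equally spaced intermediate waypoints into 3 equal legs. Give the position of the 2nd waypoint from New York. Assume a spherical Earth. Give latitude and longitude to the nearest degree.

≈ (21°N, 20°W)

Write both endpoints as unit vectors p₁, p₂ with components (cos φ cos λ, cos φ sin λ, sin φ).
The central angle between the endpoints is δ = arccos(p₁·p₂) ≈ 1.293 rad (74.1°).
Interpolate at f = 2/3 with slerp weights a = sin((1−f)δ)/sin δ ≈ 0.434, b = sin(fδ)/sin δ ≈ 0.789.
p = a·p₁ + b·p₂ ≈ (0.876, -0.319, 0.360); φ = arcsin(p_z) ≈ 21.12°, λ = atan2(p_y, p_x) ≈ -20.02°.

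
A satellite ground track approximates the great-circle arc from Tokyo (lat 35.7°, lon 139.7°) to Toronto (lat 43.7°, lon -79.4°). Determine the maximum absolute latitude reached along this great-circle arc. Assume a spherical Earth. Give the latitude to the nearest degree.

The great circle lies in the plane with unit normal n̂ = (p₁ × p₂)/|p₁ × p₂|.
Here n̂_z ≈ +0.371; the vertex latitude is φ_max = arccos|n̂_z| ≈ 68.2°.

≈ 68°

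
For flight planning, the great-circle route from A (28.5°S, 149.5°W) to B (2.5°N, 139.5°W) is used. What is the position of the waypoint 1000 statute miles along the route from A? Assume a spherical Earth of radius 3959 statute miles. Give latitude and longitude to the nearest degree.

Write both endpoints as unit vectors p₁, p₂ with components (cos φ cos λ, cos φ sin λ, sin φ).
The central angle between the endpoints is δ = arccos(p₁·p₂) ≈ 0.566 rad (32.5°). The total great-circle distance is δ·R ≈ 0.566 × 3959 ≈ 2242 mi, so the target fraction is f = 1000/2242 ≈ 0.446.
Interpolate at f ≈ 0.446 with slerp weights a = sin((1−f)δ)/sin δ ≈ 0.575, b = sin(fδ)/sin δ ≈ 0.466.
p = a·p₁ + b·p₂ ≈ (-0.789, -0.559, -0.254); φ = arcsin(p_z) ≈ -14.73°, λ = atan2(p_y, p_x) ≈ -144.71°.

≈ (15°S, 145°W)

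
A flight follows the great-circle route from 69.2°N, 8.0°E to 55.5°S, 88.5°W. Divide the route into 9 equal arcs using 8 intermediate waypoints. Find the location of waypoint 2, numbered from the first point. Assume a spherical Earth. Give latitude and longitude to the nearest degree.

Write both endpoints as unit vectors p₁, p₂ with components (cos φ cos λ, cos φ sin λ, sin φ).
The central angle between the endpoints is δ = arccos(p₁·p₂) ≈ 2.487 rad (142.5°).
Interpolate at f = 2/9 with slerp weights a = sin((1−f)δ)/sin δ ≈ 1.535, b = sin(fδ)/sin δ ≈ 0.862.
p = a·p₁ + b·p₂ ≈ (0.553, -0.412, 0.724); φ = arcsin(p_z) ≈ 46.42°, λ = atan2(p_y, p_x) ≈ -36.72°.

≈ 46°N, 37°W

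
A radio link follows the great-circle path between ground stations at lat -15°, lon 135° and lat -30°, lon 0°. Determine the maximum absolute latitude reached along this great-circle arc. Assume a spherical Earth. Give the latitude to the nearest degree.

≈ -48°

The great circle lies in the plane with unit normal n̂ = (p₁ × p₂)/|p₁ × p₂|.
Here n̂_z ≈ -0.667; the vertex latitude is φ_max = arccos|n̂_z| ≈ 48.2°.
Check via Clairaut: cos φ_max = |cos φ₁| · sin C = cos(15.0°)·sin(136.3°) ≈ 0.667, again giving ≈ 48.2°.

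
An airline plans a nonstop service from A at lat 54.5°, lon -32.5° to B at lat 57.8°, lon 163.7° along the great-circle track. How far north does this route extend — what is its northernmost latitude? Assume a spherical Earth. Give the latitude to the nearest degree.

≈ 85°

The great circle lies in the plane with unit normal n̂ = (p₁ × p₂)/|p₁ × p₂|.
Here n̂_z ≈ -0.094; the vertex latitude is φ_max = arccos|n̂_z| ≈ 84.6°.
Check via Clairaut: cos φ_max = |cos φ₁| · sin C = cos(54.5°)·sin(9.3°) ≈ 0.094, again giving ≈ 84.6°.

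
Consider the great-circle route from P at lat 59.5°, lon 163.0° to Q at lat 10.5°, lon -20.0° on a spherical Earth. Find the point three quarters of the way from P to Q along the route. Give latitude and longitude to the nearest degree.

The haversine formula gives a central angle δ ≈ 1.919 rad (110.0°) between the endpoints.
Interpolate at f = 3/4 with slerp weights a = sin((1−f)δ)/sin δ ≈ 0.491, b = sin(fδ)/sin δ ≈ 1.055.
p = a·p₁ + b·p₂ ≈ (0.736, -0.282, 0.615); φ = arcsin(p_z) ≈ 37.98°, λ = atan2(p_y, p_x) ≈ -20.95°.

≈ lat 38°, lon -21°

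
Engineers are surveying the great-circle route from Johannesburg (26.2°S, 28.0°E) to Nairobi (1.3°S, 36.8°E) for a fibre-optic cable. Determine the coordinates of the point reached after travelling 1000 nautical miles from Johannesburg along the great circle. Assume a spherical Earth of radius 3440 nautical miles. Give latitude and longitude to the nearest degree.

Write both endpoints as unit vectors p₁, p₂ with components (cos φ cos λ, cos φ sin λ, sin φ).
The central angle between the endpoints is δ = arccos(p₁·p₂) ≈ 0.459 rad (26.3°). The total great-circle distance is δ·R ≈ 0.459 × 3440 ≈ 1579 nmi, so the target fraction is f = 1000/1579 ≈ 0.633.
Interpolate at f ≈ 0.633 with slerp weights a = sin((1−f)δ)/sin δ ≈ 0.378, b = sin(fδ)/sin δ ≈ 0.647.
p = a·p₁ + b·p₂ ≈ (0.817, 0.547, -0.182); φ = arcsin(p_z) ≈ -10.46°, λ = atan2(p_y, p_x) ≈ 33.77°.

≈ 10°S, 34°E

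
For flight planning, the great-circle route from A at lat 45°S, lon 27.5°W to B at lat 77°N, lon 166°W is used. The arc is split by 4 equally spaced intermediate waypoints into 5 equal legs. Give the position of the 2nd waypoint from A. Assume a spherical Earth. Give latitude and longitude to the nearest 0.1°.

Write both endpoints as unit vectors p₁, p₂ with components (cos φ cos λ, cos φ sin λ, sin φ).
The central angle between the endpoints is δ = arccos(p₁·p₂) ≈ 2.512 rad (143.9°).
Interpolate at f = 2/5 with slerp weights a = sin((1−f)δ)/sin δ ≈ 1.694, b = sin(fδ)/sin δ ≈ 1.433.
p = a·p₁ + b·p₂ ≈ (0.750, -0.631, 0.198); φ = arcsin(p_z) ≈ 11.43°, λ = atan2(p_y, p_x) ≈ -40.09°.

≈ lat 11.4°N, lon 40.1°W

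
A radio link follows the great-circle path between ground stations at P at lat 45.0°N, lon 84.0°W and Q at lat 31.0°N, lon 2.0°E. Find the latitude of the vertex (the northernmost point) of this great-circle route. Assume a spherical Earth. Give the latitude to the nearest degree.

The great circle lies in the plane with unit normal n̂ = (p₁ × p₂)/|p₁ × p₂|.
Here n̂_z ≈ +0.662; the vertex latitude is φ_max = arccos|n̂_z| ≈ 48.6°.

≈ 49°N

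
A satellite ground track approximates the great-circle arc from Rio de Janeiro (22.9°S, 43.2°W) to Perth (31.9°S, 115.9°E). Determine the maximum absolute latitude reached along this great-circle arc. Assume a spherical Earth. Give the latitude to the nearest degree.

The great circle lies in the plane with unit normal n̂ = (p₁ × p₂)/|p₁ × p₂|.
Here n̂_z ≈ +0.328; the vertex latitude is φ_max = arccos|n̂_z| ≈ 70.9°.

≈ 71°S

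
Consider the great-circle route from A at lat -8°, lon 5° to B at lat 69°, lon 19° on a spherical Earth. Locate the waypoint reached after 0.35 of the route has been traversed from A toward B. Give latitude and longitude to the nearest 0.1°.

≈ lat 19.1°, lon 7.5°

Convert each endpoint to a unit vector on the sphere (x = cos φ cos λ, y = cos φ sin λ, z = sin φ).
The central angle between the endpoints is δ = arccos(p₁·p₂) ≈ 1.355 rad (77.6°).
Interpolate at f = 0.35 with slerp weights a = sin((1−f)δ)/sin δ ≈ 0.789, b = sin(fδ)/sin δ ≈ 0.467.
p = a·p₁ + b·p₂ ≈ (0.937, 0.123, 0.327); φ = arcsin(p_z) ≈ 19.06°, λ = atan2(p_y, p_x) ≈ 7.46°.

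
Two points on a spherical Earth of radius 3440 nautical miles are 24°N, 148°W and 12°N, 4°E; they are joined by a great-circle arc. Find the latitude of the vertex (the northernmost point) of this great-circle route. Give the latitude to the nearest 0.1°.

The great circle lies in the plane with unit normal n̂ = (p₁ × p₂)/|p₁ × p₂|.
Here n̂_z ≈ +0.591; the vertex latitude is φ_max = arccos|n̂_z| ≈ 53.8°.

≈ 53.8°N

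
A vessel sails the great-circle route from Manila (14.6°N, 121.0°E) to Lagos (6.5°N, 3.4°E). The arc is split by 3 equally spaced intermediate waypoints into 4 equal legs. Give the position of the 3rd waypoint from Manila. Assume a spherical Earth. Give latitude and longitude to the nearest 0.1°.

≈ 14.9°N, 31.3°E

Write both endpoints as unit vectors p₁, p₂ with components (cos φ cos λ, cos φ sin λ, sin φ).
The central angle between the endpoints is δ = arccos(p₁·p₂) ≈ 2.001 rad (114.6°).
Interpolate at f = 3/4 with slerp weights a = sin((1−f)δ)/sin δ ≈ 0.528, b = sin(fδ)/sin δ ≈ 1.097.
p = a·p₁ + b·p₂ ≈ (0.826, 0.502, 0.257); φ = arcsin(p_z) ≈ 14.91°, λ = atan2(p_y, p_x) ≈ 31.32°.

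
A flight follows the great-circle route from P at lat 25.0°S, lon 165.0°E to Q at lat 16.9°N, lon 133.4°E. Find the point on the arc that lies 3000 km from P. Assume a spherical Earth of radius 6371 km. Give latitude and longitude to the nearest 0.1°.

Convert each endpoint to a unit vector on the sphere (x = cos φ cos λ, y = cos φ sin λ, z = sin φ).
The central angle between the endpoints is δ = arccos(p₁·p₂) ≈ 0.907 rad (52.0°). The total great-circle distance is δ·R ≈ 0.907 × 6371 ≈ 5782 km, so the target fraction is f = 3000/5782 ≈ 0.519.
Interpolate at f ≈ 0.519 with slerp weights a = sin((1−f)δ)/sin δ ≈ 0.537, b = sin(fδ)/sin δ ≈ 0.576.
p = a·p₁ + b·p₂ ≈ (-0.848, 0.526, -0.059); φ = arcsin(p_z) ≈ -3.41°, λ = atan2(p_y, p_x) ≈ 148.19°.

≈ lat 3.4°S, lon 148.2°E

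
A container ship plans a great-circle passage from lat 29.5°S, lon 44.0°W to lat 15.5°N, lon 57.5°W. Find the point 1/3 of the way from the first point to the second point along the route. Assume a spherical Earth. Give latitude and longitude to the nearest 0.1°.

≈ lat 14.6°S, lon 48.9°W

Write both endpoints as unit vectors p₁, p₂ with components (cos φ cos λ, cos φ sin λ, sin φ).
The central angle between the endpoints is δ = arccos(p₁·p₂) ≈ 0.818 rad (46.8°).
Interpolate at f = 1/3 with slerp weights a = sin((1−f)δ)/sin δ ≈ 0.711, b = sin(fδ)/sin δ ≈ 0.369.
p = a·p₁ + b·p₂ ≈ (0.636, -0.730, -0.251); φ = arcsin(p_z) ≈ -14.56°, λ = atan2(p_y, p_x) ≈ -48.92°.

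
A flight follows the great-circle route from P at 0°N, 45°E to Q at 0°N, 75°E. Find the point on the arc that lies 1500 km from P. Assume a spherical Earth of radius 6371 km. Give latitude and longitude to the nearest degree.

Convert each endpoint to a unit vector on the sphere (x = cos φ cos λ, y = cos φ sin λ, z = sin φ).
The central angle between the endpoints is δ = arccos(p₁·p₂) ≈ 0.524 rad (30.0°). The total great-circle distance is δ·R ≈ 0.524 × 6371 ≈ 3336 km, so the target fraction is f = 1500/3336 ≈ 0.450.
Interpolate at f ≈ 0.450 with slerp weights a = sin((1−f)δ)/sin δ ≈ 0.568, b = sin(fδ)/sin δ ≈ 0.467.
p = a·p₁ + b·p₂ ≈ (0.523, 0.853, 0.000); φ = arcsin(p_z) ≈ 0.00°, λ = atan2(p_y, p_x) ≈ 58.49°.

≈ 0°N, 58°E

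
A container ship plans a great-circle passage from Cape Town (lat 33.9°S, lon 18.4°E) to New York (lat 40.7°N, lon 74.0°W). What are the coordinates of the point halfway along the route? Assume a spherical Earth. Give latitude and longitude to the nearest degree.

Write both endpoints as unit vectors p₁, p₂ with components (cos φ cos λ, cos φ sin λ, sin φ).
The central angle between the endpoints is δ = arccos(p₁·p₂) ≈ 1.971 rad (113.0°).
Interpolate at f = 1/2 with slerp weights a = sin((1−f)δ)/sin δ ≈ 0.905, b = sin(fδ)/sin δ ≈ 0.905.
p = a·p₁ + b·p₂ ≈ (0.902, -0.423, 0.085); φ = arcsin(p_z) ≈ 4.90°, λ = atan2(p_y, p_x) ≈ -25.10°.

≈ lat 5°N, lon 25°W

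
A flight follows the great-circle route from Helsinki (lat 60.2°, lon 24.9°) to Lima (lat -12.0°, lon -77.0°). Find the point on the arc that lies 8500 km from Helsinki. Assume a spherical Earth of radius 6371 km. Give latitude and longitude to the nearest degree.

≈ lat 14°, lon -62°

Convert each endpoint to a unit vector on the sphere (x = cos φ cos λ, y = cos φ sin λ, z = sin φ).
The central angle between the endpoints is δ = arccos(p₁·p₂) ≈ 1.855 rad (106.3°). The total great-circle distance is δ·R ≈ 1.855 × 6371 ≈ 11820 km, so the target fraction is f = 8500/11820 ≈ 0.719.
Interpolate at f ≈ 0.719 with slerp weights a = sin((1−f)δ)/sin δ ≈ 0.519, b = sin(fδ)/sin δ ≈ 1.013.
p = a·p₁ + b·p₂ ≈ (0.457, -0.857, 0.240); φ = arcsin(p_z) ≈ 13.86°, λ = atan2(p_y, p_x) ≈ -61.94°.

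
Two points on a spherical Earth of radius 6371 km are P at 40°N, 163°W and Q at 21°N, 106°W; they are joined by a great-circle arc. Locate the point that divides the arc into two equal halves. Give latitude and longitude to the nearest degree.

Write both endpoints as unit vectors p₁, p₂ with components (cos φ cos λ, cos φ sin λ, sin φ).
The central angle between the endpoints is δ = arccos(p₁·p₂) ≈ 0.902 rad (51.7°).
Interpolate at f = 1/2 with slerp weights a = sin((1−f)δ)/sin δ ≈ 0.556, b = sin(fδ)/sin δ ≈ 0.556.
p = a·p₁ + b·p₂ ≈ (-0.550, -0.623, 0.556); φ = arcsin(p_z) ≈ 33.79°, λ = atan2(p_y, p_x) ≈ -131.44°.

≈ 34°N, 131°W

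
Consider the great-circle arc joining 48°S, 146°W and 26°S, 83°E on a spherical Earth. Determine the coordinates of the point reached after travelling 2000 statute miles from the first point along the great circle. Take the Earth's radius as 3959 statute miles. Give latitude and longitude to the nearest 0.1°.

≈ 62.6°S, 168.4°E

Write both endpoints as unit vectors p₁, p₂ with components (cos φ cos λ, cos φ sin λ, sin φ).
The central angle between the endpoints is δ = arccos(p₁·p₂) ≈ 1.640 rad (93.9°). The total great-circle distance is δ·R ≈ 1.640 × 3959 ≈ 6491 mi, so the target fraction is f = 2000/6491 ≈ 0.308.
Interpolate at f ≈ 0.308 with slerp weights a = sin((1−f)δ)/sin δ ≈ 0.908, b = sin(fδ)/sin δ ≈ 0.485.
p = a·p₁ + b·p₂ ≈ (-0.451, 0.093, -0.888); φ = arcsin(p_z) ≈ -62.59°, λ = atan2(p_y, p_x) ≈ 168.36°.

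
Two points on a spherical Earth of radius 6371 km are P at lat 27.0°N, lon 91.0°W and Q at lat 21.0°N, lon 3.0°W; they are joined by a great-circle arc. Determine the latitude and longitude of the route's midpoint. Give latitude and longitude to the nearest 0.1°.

Convert each endpoint to a unit vector on the sphere (x = cos φ cos λ, y = cos φ sin λ, z = sin φ).
The central angle between the endpoints is δ = arccos(p₁·p₂) ≈ 1.378 rad (78.9°).
Interpolate at f = 1/2 with slerp weights a = sin((1−f)δ)/sin δ ≈ 0.648, b = sin(fδ)/sin δ ≈ 0.648.
p = a·p₁ + b·p₂ ≈ (0.594, -0.609, 0.526); φ = arcsin(p_z) ≈ 31.75°, λ = atan2(p_y, p_x) ≈ -45.71°.

≈ lat 31.7°N, lon 45.7°W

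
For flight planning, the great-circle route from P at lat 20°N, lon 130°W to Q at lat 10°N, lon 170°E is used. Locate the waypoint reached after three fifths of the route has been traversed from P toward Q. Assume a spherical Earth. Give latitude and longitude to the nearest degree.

≈ lat 16°N, lon 167°W

Write both endpoints as unit vectors p₁, p₂ with components (cos φ cos λ, cos φ sin λ, sin φ).
The central angle between the endpoints is δ = arccos(p₁·p₂) ≈ 1.021 rad (58.5°).
Interpolate at f = 3/5 with slerp weights a = sin((1−f)δ)/sin δ ≈ 0.466, b = sin(fδ)/sin δ ≈ 0.674.
p = a·p₁ + b·p₂ ≈ (-0.936, -0.220, 0.276); φ = arcsin(p_z) ≈ 16.05°, λ = atan2(p_y, p_x) ≈ -166.77°.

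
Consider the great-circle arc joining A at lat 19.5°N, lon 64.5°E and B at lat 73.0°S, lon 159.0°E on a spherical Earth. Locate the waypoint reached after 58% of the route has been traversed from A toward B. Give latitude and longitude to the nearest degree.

≈ lat 41°S, lon 86°E

From cos δ = sin φ₁ sin φ₂ + cos φ₁ cos φ₂ cos Δλ, the central angle is δ ≈ 1.919 rad (109.9°).
Interpolate at f = 0.58 with slerp weights a = sin((1−f)δ)/sin δ ≈ 0.767, b = sin(fδ)/sin δ ≈ 0.954.
p = a·p₁ + b·p₂ ≈ (0.051, 0.753, -0.656); φ = arcsin(p_z) ≈ -41.01°, λ = atan2(p_y, p_x) ≈ 86.13°.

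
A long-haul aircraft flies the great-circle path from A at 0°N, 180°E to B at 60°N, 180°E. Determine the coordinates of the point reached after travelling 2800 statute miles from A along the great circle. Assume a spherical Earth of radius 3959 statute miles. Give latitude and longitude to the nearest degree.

Write both endpoints as unit vectors p₁, p₂ with components (cos φ cos λ, cos φ sin λ, sin φ).
The central angle between the endpoints is δ = arccos(p₁·p₂) ≈ 1.047 rad (60.0°). The total great-circle distance is δ·R ≈ 1.047 × 3959 ≈ 4146 mi, so the target fraction is f = 2800/4146 ≈ 0.675.
Interpolate at f ≈ 0.675 with slerp weights a = sin((1−f)δ)/sin δ ≈ 0.385, b = sin(fδ)/sin δ ≈ 0.750.
p = a·p₁ + b·p₂ ≈ (-0.760, -0.000, 0.650); φ = arcsin(p_z) ≈ 40.52°, λ = atan2(p_y, p_x) ≈ -180.00°.

≈ 41°N, 180°E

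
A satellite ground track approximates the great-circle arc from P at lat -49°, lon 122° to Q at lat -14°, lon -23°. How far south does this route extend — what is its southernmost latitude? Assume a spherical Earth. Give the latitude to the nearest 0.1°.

The great circle lies in the plane with unit normal n̂ = (p₁ × p₂)/|p₁ × p₂|.
Here n̂_z ≈ -0.388; the vertex latitude is φ_max = arccos|n̂_z| ≈ 67.2°.

≈ -67.2°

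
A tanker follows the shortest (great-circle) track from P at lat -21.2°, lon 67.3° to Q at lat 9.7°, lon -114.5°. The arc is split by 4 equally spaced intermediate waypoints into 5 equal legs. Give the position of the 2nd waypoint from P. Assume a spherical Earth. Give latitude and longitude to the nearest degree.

Convert each endpoint to a unit vector on the sphere (x = cos φ cos λ, y = cos φ sin λ, z = sin φ).
The central angle between the endpoints is δ = arccos(p₁·p₂) ≈ 2.939 rad (168.4°).
Interpolate at f = 2/5 with slerp weights a = sin((1−f)δ)/sin δ ≈ 4.869, b = sin(fδ)/sin δ ≈ 4.578.
p = a·p₁ + b·p₂ ≈ (-0.119, 0.082, -0.989); φ = arcsin(p_z) ≈ -81.68°, λ = atan2(p_y, p_x) ≈ 145.62°.

≈ lat -82°, lon 146°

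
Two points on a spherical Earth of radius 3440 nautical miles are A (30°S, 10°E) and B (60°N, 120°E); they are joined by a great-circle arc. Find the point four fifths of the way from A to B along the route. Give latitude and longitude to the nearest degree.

≈ (52°N, 77°E)

Convert each endpoint to a unit vector on the sphere (x = cos φ cos λ, y = cos φ sin λ, z = sin φ).
The central angle between the endpoints is δ = arccos(p₁·p₂) ≈ 2.191 rad (125.5°).
Interpolate at f = 4/5 with slerp weights a = sin((1−f)δ)/sin δ ≈ 0.521, b = sin(fδ)/sin δ ≈ 1.208.
p = a·p₁ + b·p₂ ≈ (0.143, 0.602, 0.786); φ = arcsin(p_z) ≈ 51.80°, λ = atan2(p_y, p_x) ≈ 76.67°.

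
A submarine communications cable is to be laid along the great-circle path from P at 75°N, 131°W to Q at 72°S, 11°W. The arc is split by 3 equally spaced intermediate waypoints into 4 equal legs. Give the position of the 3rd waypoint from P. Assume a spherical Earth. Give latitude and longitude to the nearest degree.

From cos δ = sin φ₁ sin φ₂ + cos φ₁ cos φ₂ cos Δλ, the central angle is δ ≈ 2.853 rad (163.5°).
Interpolate at f = 3/4 with slerp weights a = sin((1−f)δ)/sin δ ≈ 2.299, b = sin(fδ)/sin δ ≈ 2.960.
p = a·p₁ + b·p₂ ≈ (0.508, -0.624, -0.595); φ = arcsin(p_z) ≈ -36.49°, λ = atan2(p_y, p_x) ≈ -50.86°.

≈ 36°S, 51°W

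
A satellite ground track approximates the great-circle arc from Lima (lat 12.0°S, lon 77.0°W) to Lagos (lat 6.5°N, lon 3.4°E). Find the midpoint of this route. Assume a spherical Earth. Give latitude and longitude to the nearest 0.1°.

The haversine formula gives a central angle δ ≈ 1.432 rad (82.0°) between the endpoints.
Interpolate at f = 1/2 with slerp weights a = sin((1−f)δ)/sin δ ≈ 0.663, b = sin(fδ)/sin δ ≈ 0.663.
p = a·p₁ + b·p₂ ≈ (0.803, -0.593, -0.063); φ = arcsin(p_z) ≈ -3.60°, λ = atan2(p_y, p_x) ≈ -36.42°.

≈ lat 3.6°S, lon 36.4°W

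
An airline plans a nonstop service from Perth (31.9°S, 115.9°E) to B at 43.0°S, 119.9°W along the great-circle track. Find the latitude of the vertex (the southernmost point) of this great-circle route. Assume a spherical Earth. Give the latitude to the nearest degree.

≈ 59°S

The great circle lies in the plane with unit normal n̂ = (p₁ × p₂)/|p₁ × p₂|.
Here n̂_z ≈ +0.514; the vertex latitude is φ_max = arccos|n̂_z| ≈ 59.1°.
Check via Clairaut: cos φ_max = |cos φ₁| · sin C = cos(31.9°)·sin(142.8°) ≈ 0.514, again giving ≈ 59.1°.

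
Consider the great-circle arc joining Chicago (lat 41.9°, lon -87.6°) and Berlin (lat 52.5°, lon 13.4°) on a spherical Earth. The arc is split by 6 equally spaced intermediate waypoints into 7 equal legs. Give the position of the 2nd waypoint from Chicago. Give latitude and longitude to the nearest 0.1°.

≈ lat 53.9°, lon -66.9°

Write both endpoints as unit vectors p₁, p₂ with components (cos φ cos λ, cos φ sin λ, sin φ).
The central angle between the endpoints is δ = arccos(p₁·p₂) ≈ 1.111 rad (63.7°).
Interpolate at f = 2/7 with slerp weights a = sin((1−f)δ)/sin δ ≈ 0.796, b = sin(fδ)/sin δ ≈ 0.348.
p = a·p₁ + b·p₂ ≈ (0.231, -0.542, 0.808); φ = arcsin(p_z) ≈ 53.87°, λ = atan2(p_y, p_x) ≈ -66.93°.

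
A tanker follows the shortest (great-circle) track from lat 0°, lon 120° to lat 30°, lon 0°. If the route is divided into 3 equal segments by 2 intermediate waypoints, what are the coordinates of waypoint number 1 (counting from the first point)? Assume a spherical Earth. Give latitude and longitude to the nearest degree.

≈ lat 20°, lon 86°

Convert each endpoint to a unit vector on the sphere (x = cos φ cos λ, y = cos φ sin λ, z = sin φ).
The central angle between the endpoints is δ = arccos(p₁·p₂) ≈ 2.019 rad (115.7°).
Interpolate at f = 1/3 with slerp weights a = sin((1−f)δ)/sin δ ≈ 1.081, b = sin(fδ)/sin δ ≈ 0.691.
p = a·p₁ + b·p₂ ≈ (0.058, 0.937, 0.346); φ = arcsin(p_z) ≈ 20.23°, λ = atan2(p_y, p_x) ≈ 86.45°.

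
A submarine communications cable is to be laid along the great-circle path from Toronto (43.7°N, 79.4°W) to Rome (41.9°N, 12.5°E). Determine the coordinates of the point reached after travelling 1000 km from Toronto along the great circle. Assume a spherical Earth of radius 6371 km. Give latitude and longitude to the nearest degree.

Convert each endpoint to a unit vector on the sphere (x = cos φ cos λ, y = cos φ sin λ, z = sin φ).
The central angle between the endpoints is δ = arccos(p₁·p₂) ≈ 1.111 rad (63.7°). The total great-circle distance is δ·R ≈ 1.111 × 6371 ≈ 7080 km, so the target fraction is f = 1000/7080 ≈ 0.141.
Interpolate at f ≈ 0.141 with slerp weights a = sin((1−f)δ)/sin δ ≈ 0.910, b = sin(fδ)/sin δ ≈ 0.174.
p = a·p₁ + b·p₂ ≈ (0.248, -0.619, 0.745); φ = arcsin(p_z) ≈ 48.20°, λ = atan2(p_y, p_x) ≈ -68.18°.

≈ 48°N, 68°W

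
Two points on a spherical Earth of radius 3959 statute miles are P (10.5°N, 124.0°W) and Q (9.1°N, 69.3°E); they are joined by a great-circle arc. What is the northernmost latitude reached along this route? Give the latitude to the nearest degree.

≈ 56°N

The great circle lies in the plane with unit normal n̂ = (p₁ × p₂)/|p₁ × p₂|.
Here n̂_z ≈ -0.557; the vertex latitude is φ_max = arccos|n̂_z| ≈ 56.2°.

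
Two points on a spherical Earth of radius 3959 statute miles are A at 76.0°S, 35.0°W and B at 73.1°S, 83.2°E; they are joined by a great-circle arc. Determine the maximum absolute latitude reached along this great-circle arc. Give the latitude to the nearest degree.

≈ 82°S

The great circle lies in the plane with unit normal n̂ = (p₁ × p₂)/|p₁ × p₂|.
Here n̂_z ≈ +0.139; the vertex latitude is φ_max = arccos|n̂_z| ≈ 82.0°.
Check via Clairaut: cos φ_max = |cos φ₁| · sin C = cos(76.0°)·sin(144.9°) ≈ 0.139, again giving ≈ 82.0°.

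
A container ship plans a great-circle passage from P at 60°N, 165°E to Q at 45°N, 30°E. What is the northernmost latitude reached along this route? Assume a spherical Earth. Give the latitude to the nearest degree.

≈ 74°N

The great circle lies in the plane with unit normal n̂ = (p₁ × p₂)/|p₁ × p₂|.
Here n̂_z ≈ -0.268; the vertex latitude is φ_max = arccos|n̂_z| ≈ 74.4°.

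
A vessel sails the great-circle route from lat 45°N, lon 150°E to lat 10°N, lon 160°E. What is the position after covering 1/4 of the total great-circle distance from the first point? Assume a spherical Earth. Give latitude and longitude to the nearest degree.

≈ lat 36°N, lon 153°E

Convert each endpoint to a unit vector on the sphere (x = cos φ cos λ, y = cos φ sin λ, z = sin φ).
The central angle between the endpoints is δ = arccos(p₁·p₂) ≈ 0.629 rad (36.0°).
Interpolate at f = 1/4 with slerp weights a = sin((1−f)δ)/sin δ ≈ 0.772, b = sin(fδ)/sin δ ≈ 0.266.
p = a·p₁ + b·p₂ ≈ (-0.719, 0.363, 0.592); φ = arcsin(p_z) ≈ 36.33°, λ = atan2(p_y, p_x) ≈ 153.24°.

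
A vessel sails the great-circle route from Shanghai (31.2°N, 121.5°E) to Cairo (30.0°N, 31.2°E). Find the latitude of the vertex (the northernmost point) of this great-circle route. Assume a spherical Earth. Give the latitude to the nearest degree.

The great circle lies in the plane with unit normal n̂ = (p₁ × p₂)/|p₁ × p₂|.
Here n̂_z ≈ -0.766; the vertex latitude is φ_max = arccos|n̂_z| ≈ 40.0°.

≈ 40°N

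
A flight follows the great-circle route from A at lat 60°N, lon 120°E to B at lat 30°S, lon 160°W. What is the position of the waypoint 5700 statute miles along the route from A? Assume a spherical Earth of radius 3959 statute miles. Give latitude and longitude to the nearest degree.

≈ lat 5°S, lon 175°W

Convert each endpoint to a unit vector on the sphere (x = cos φ cos λ, y = cos φ sin λ, z = sin φ).
The central angle between the endpoints is δ = arccos(p₁·p₂) ≈ 1.937 rad (111.0°). The total great-circle distance is δ·R ≈ 1.937 × 3959 ≈ 7668 mi, so the target fraction is f = 5700/7668 ≈ 0.743.
Interpolate at f ≈ 0.743 with slerp weights a = sin((1−f)δ)/sin δ ≈ 0.511, b = sin(fδ)/sin δ ≈ 1.062.
p = a·p₁ + b·p₂ ≈ (-0.992, -0.093, -0.089); φ = arcsin(p_z) ≈ -5.09°, λ = atan2(p_y, p_x) ≈ -174.62°.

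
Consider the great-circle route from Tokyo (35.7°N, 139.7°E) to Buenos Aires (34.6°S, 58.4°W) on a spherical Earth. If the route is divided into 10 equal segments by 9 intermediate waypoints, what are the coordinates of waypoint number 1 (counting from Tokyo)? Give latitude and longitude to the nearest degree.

≈ 34°N, 160°E

Convert each endpoint to a unit vector on the sphere (x = cos φ cos λ, y = cos φ sin λ, z = sin φ).
The central angle between the endpoints is δ = arccos(p₁·p₂) ≈ 2.883 rad (165.2°).
Interpolate at f = 1/10 with slerp weights a = sin((1−f)δ)/sin δ ≈ 2.033, b = sin(fδ)/sin δ ≈ 1.112.
p = a·p₁ + b·p₂ ≈ (-0.780, 0.289, 0.555); φ = arcsin(p_z) ≈ 33.73°, λ = atan2(p_y, p_x) ≈ 159.69°.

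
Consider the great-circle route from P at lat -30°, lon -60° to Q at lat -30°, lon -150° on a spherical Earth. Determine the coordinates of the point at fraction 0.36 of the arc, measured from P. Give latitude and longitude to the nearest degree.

≈ lat -38°, lon -91°

Convert each endpoint to a unit vector on the sphere (x = cos φ cos λ, y = cos φ sin λ, z = sin φ).
The central angle between the endpoints is δ = arccos(p₁·p₂) ≈ 1.318 rad (75.5°).
Interpolate at f = 0.36 with slerp weights a = sin((1−f)δ)/sin δ ≈ 0.772, b = sin(fδ)/sin δ ≈ 0.472.
p = a·p₁ + b·p₂ ≈ (-0.020, -0.783, -0.622); φ = arcsin(p_z) ≈ -38.44°, λ = atan2(p_y, p_x) ≈ -91.45°.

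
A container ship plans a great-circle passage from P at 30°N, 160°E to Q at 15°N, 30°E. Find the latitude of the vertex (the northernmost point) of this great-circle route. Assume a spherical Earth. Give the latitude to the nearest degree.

≈ 45°N

The great circle lies in the plane with unit normal n̂ = (p₁ × p₂)/|p₁ × p₂|.
Here n̂_z ≈ -0.702; the vertex latitude is φ_max = arccos|n̂_z| ≈ 45.4°.
Check via Clairaut: cos φ_max = |cos φ₁| · sin C = cos(30.0°)·sin(54.2°) ≈ 0.702, again giving ≈ 45.4°.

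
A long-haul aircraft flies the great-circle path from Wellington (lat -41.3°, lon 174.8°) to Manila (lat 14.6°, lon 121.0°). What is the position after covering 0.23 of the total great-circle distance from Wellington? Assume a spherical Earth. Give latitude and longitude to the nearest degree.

Write both endpoints as unit vectors p₁, p₂ with components (cos φ cos λ, cos φ sin λ, sin φ).
The central angle between the endpoints is δ = arccos(p₁·p₂) ≈ 1.305 rad (74.8°).
Interpolate at f = 0.23 with slerp weights a = sin((1−f)δ)/sin δ ≈ 0.875, b = sin(fδ)/sin δ ≈ 0.306.
p = a·p₁ + b·p₂ ≈ (-0.807, 0.314, -0.500); φ = arcsin(p_z) ≈ -30.01°, λ = atan2(p_y, p_x) ≈ 158.76°.

≈ lat -30°, lon 159°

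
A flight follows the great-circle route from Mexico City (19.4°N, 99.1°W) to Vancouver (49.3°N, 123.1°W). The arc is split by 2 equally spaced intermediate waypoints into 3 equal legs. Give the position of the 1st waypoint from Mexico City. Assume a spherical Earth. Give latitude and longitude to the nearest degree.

From cos δ = sin φ₁ sin φ₂ + cos φ₁ cos φ₂ cos Δλ, the central angle is δ ≈ 0.620 rad (35.5°).
Interpolate at f = 1/3 with slerp weights a = sin((1−f)δ)/sin δ ≈ 0.691, b = sin(fδ)/sin δ ≈ 0.353.
p = a·p₁ + b·p₂ ≈ (-0.229, -0.837, 0.497); φ = arcsin(p_z) ≈ 29.83°, λ = atan2(p_y, p_x) ≈ -105.30°.

≈ 30°N, 105°W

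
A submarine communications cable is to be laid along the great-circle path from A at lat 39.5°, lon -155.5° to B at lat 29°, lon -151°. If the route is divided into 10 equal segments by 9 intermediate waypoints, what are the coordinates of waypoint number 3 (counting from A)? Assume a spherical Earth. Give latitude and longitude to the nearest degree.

≈ lat 36°, lon -154°

From cos δ = sin φ₁ sin φ₂ + cos φ₁ cos φ₂ cos Δλ, the central angle is δ ≈ 0.194 rad (11.1°).
Interpolate at f = 3/10 with slerp weights a = sin((1−f)δ)/sin δ ≈ 0.702, b = sin(fδ)/sin δ ≈ 0.302.
p = a·p₁ + b·p₂ ≈ (-0.724, -0.353, 0.593); φ = arcsin(p_z) ≈ 36.37°, λ = atan2(p_y, p_x) ≈ -154.03°.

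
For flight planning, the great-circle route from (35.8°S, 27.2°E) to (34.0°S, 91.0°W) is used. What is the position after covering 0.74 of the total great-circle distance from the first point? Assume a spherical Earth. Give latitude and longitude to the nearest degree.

From cos δ = sin φ₁ sin φ₂ + cos φ₁ cos φ₂ cos Δλ, the central angle is δ ≈ 1.561 rad (89.5°).
Interpolate at f = 0.74 with slerp weights a = sin((1−f)δ)/sin δ ≈ 0.395, b = sin(fδ)/sin δ ≈ 0.915.
p = a·p₁ + b·p₂ ≈ (0.272, -0.612, -0.743); φ = arcsin(p_z) ≈ -47.96°, λ = atan2(p_y, p_x) ≈ -66.07°.

≈ (48°S, 66°W)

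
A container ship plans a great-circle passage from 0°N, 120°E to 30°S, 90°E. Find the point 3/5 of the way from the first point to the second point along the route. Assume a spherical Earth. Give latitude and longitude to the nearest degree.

≈ 19°S, 103°E

Convert each endpoint to a unit vector on the sphere (x = cos φ cos λ, y = cos φ sin λ, z = sin φ).
The central angle between the endpoints is δ = arccos(p₁·p₂) ≈ 0.723 rad (41.4°).
Interpolate at f = 3/5 with slerp weights a = sin((1−f)δ)/sin δ ≈ 0.431, b = sin(fδ)/sin δ ≈ 0.635.
p = a·p₁ + b·p₂ ≈ (-0.216, 0.923, -0.318); φ = arcsin(p_z) ≈ -18.52°, λ = atan2(p_y, p_x) ≈ 103.14°.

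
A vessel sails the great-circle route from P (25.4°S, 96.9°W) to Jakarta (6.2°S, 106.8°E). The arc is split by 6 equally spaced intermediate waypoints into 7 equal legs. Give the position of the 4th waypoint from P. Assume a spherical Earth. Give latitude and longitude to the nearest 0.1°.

≈ (49.5°S, 157.2°E)

Write both endpoints as unit vectors p₁, p₂ with components (cos φ cos λ, cos φ sin λ, sin φ).
The central angle between the endpoints is δ = arccos(p₁·p₂) ≈ 2.459 rad (140.9°).
Interpolate at f = 4/7 with slerp weights a = sin((1−f)δ)/sin δ ≈ 1.378, b = sin(fδ)/sin δ ≈ 1.564.
p = a·p₁ + b·p₂ ≈ (-0.599, 0.252, -0.760); φ = arcsin(p_z) ≈ -49.47°, λ = atan2(p_y, p_x) ≈ 157.16°.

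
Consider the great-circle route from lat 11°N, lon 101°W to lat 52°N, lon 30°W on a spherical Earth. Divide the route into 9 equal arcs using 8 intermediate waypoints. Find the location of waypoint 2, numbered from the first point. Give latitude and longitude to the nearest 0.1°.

From cos δ = sin φ₁ sin φ₂ + cos φ₁ cos φ₂ cos Δλ, the central angle is δ ≈ 1.216 rad (69.7°).
Interpolate at f = 2/9 with slerp weights a = sin((1−f)δ)/sin δ ≈ 0.865, b = sin(fδ)/sin δ ≈ 0.285.
p = a·p₁ + b·p₂ ≈ (-0.010, -0.921, 0.389); φ = arcsin(p_z) ≈ 22.92°, λ = atan2(p_y, p_x) ≈ -90.63°.

≈ lat 22.9°N, lon 90.6°W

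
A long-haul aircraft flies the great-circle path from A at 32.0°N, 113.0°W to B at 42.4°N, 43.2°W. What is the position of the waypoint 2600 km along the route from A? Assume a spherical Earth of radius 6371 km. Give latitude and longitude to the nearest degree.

≈ 42°N, 86°W

Convert each endpoint to a unit vector on the sphere (x = cos φ cos λ, y = cos φ sin λ, z = sin φ).
The central angle between the endpoints is δ = arccos(p₁·p₂) ≈ 0.960 rad (55.0°). The total great-circle distance is δ·R ≈ 0.960 × 6371 ≈ 6116 km, so the target fraction is f = 2600/6116 ≈ 0.425.
Interpolate at f ≈ 0.425 with slerp weights a = sin((1−f)δ)/sin δ ≈ 0.640, b = sin(fδ)/sin δ ≈ 0.484.
p = a·p₁ + b·p₂ ≈ (0.049, -0.745, 0.666); φ = arcsin(p_z) ≈ 41.75°, λ = atan2(p_y, p_x) ≈ -86.26°.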